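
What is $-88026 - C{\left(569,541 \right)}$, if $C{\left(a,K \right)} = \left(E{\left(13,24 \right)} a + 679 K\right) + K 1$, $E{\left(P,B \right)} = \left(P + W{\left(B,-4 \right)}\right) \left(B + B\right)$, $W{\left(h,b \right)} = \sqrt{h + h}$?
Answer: $-810962 - 109248 \sqrt{3} \approx -1.0002 \cdot 10^{6}$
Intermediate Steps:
$W{\left(h,b \right)} = \sqrt{2} \sqrt{h}$ ($W{\left(h,b \right)} = \sqrt{2 h} = \sqrt{2} \sqrt{h}$)
$E{\left(P,B \right)} = 2 B \left(P + \sqrt{2} \sqrt{B}\right)$ ($E{\left(P,B \right)} = \left(P + \sqrt{2} \sqrt{B}\right) \left(B + B\right) = \left(P + \sqrt{2} \sqrt{B}\right) 2 B = 2 B \left(P + \sqrt{2} \sqrt{B}\right)$)
$C{\left(a,K \right)} = 680 K + a \left(624 + 192 \sqrt{3}\right)$ ($C{\left(a,K \right)} = \left(2 \cdot 24 \left(13 + \sqrt{2} \sqrt{24}\right) a + 679 K\right) + K 1 = \left(2 \cdot 24 \left(13 + \sqrt{2} \cdot 2 \sqrt{6}\right) a + 679 K\right) + K = \left(2 \cdot 24 \left(13 + 4 \sqrt{3}\right) a + 679 K\right) + K = \left(\left(624 + 192 \sqrt{3}\right) a + 679 K\right) + K = \left(a \left(624 + 192 \sqrt{3}\right) + 679 K\right) + K = \left(679 K + a \left(624 + 192 \sqrt{3}\right)\right) + K = 680 K + a \left(624 + 192 \sqrt{3}\right)$)
$-88026 - C{\left(569,541 \right)} = -88026 - \left(624 \cdot 569 + 680 \cdot 541 + 192 \cdot 569 \sqrt{3}\right) = -88026 - \left(355056 + 367880 + 109248 \sqrt{3}\right) = -88026 - \left(722936 + 109248 \sqrt{3}\right) = -810962 - 109248 \sqrt{3}$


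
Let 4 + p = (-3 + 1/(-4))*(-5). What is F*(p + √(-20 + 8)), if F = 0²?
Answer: 0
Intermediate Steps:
F = 0
p = 49/4 (p = -4 + (-3 + 1/(-4))*(-5) = -4 + (-3 - ¼)*(-5) = -4 - 13/4*(-5) = -4 + 65/4 = 49/4 ≈ 12.250)
F*(p + √(-20 + 8)) = 0*(49/4 + √(-20 + 8)) = 0*(49/4 + √(-12)) = 0*(49/4 + 2*I*√3) = 0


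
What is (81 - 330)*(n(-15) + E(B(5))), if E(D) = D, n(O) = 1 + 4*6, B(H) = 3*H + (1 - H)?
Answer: -8964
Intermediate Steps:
B(H) = 1 + 2*H
n(O) = 25 (n(O) = 1 + 24 = 25)
(81 - 330)*(n(-15) + E(B(5))) = (81 - 330)*(25 + (1 + 2*5)) = -249*(25 + (1 + 10)) = -249*(25 + 11) = -249*36 = -8964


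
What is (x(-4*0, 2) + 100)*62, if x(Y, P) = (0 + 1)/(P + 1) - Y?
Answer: 18662/3 ≈ 6220.7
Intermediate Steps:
x(Y, P) = 1/(1 + P) - Y
(x(-4*0, 2) + 100)*62 = ((1 - (-4)*0 - 1*2*(-4*0))/(1 + 2) + 100)*62 = ((1 - 1*0 - 1*2*0)/3 + 100)*62 = ((1 + 0 + 0)/3 + 100)*62 = ((⅓)*1 + 100)*62 = (⅓ + 100)*62 = (301/3)*62 = 18662/3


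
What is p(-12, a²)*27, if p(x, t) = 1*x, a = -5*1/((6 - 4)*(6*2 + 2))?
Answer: -324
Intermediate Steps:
a = -5/28 (a = -5*1/(2*(12 + 2)) = -5/(2*14) = -5/28 ≈ -0.17857)
p(x, t) = x
p(-12, a²)*27 = -12*27 = -324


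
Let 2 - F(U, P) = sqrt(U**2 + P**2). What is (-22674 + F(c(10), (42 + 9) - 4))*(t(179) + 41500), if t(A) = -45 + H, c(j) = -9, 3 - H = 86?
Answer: -937985984 - 41372*sqrt(2290) ≈ -9.3997e+8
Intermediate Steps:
H = -83 (H = 3 - 1*86 = 3 - 86 = -83)
F(U, P) = 2 - sqrt(P**2 + U**2) (F(U, P) = 2 - sqrt(U**2 + P**2) = 2 - sqrt(P**2 + U**2))
t(A) = -128 (t(A) = -45 - 83 = -128)
(-22674 + F(c(10), (42 + 9) - 4))*(t(179) + 41500) = (-22674 + (2 - sqrt(((42 + 9) - 4)**2 + (-9)**2)))*(-128 + 41500) = (-22674 + (2 - sqrt((51 - 4)**2 + 81)))*41372 = (-22674 + (2 - sqrt(47**2 + 81)))*41372 = (-22674 + (2 - sqrt(2209 + 81)))*41372 = (-22674 + (2 - sqrt(2290)))*41372 = (-22672 - sqrt(2290))*41372 = -937985984 - 41372*sqrt(2290)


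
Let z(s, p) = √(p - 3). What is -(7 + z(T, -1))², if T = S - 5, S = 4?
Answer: -45 - 28*I ≈ -45.0 - 28.0*I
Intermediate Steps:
T = -1 (T = 4 - 5 = -1)
z(s, p) = √(-3 + p)
-(7 + z(T, -1))² = -(7 + √(-3 - 1))² = -(7 + √(-4))² = -(7 + 2*I)²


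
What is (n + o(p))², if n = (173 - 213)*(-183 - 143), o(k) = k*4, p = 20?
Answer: 172134400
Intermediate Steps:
o(k) = 4*k
n = 13040 (n = -40*(-326) = 13040)
(n + o(p))² = (13040 + 4*20)² = (13040 + 80)² = 13120² = 172134400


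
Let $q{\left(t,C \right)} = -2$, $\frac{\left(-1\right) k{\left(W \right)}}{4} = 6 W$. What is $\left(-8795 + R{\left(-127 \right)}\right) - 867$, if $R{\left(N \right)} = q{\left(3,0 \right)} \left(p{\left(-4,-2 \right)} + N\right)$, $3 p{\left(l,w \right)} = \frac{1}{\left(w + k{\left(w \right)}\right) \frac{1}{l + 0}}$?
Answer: $- \frac{649148}{69} \approx -9407.9$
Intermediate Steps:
$k{\left(W \right)} = - 24 W$ ($k{\left(W \right)} = - 4 \cdot 6 W = - 24 W$)
$p{\left(l,w \right)} = - \frac{l}{69 w}$ ($p{\left(l,w \right)} = \frac{1}{3 \frac{w - 24 w}{l + 0}} = \frac{1}{3 \frac{\left(-23\right) w}{l}} = \frac{1}{3 \left(- \frac{23 w}{l}\right)} = \frac{\left(- \frac{1}{23}\right) l \frac{1}{w}}{3} = - \frac{l}{69 w}$)
$R{\left(N \right)} = \frac{4}{69} - 2 N$ ($R{\left(N \right)} = - 2 \left(\left(- \frac{1}{69}\right) \left(-4\right) \frac{1}{-2} + N\right) = - 2 \left(\left(- \frac{1}{69}\right) \left(-4\right) \left(- \frac{1}{2}\right) + N\right) = - 2 \left(- \frac{2}{69} + N\right) = \frac{4}{69} - 2 N$)
$\left(-8795 + R{\left(-127 \right)}\right) - 867 = \left(-8795 + \left(\frac{4}{69} - -254\right)\right) - 867 = \left(-8795 + \left(\frac{4}{69} + 254\right)\right) - 867 = \left(-8795 + \frac{17530}{69}\right) - 867 = - \frac{589325}{69} - 867 = - \frac{649148}{69}$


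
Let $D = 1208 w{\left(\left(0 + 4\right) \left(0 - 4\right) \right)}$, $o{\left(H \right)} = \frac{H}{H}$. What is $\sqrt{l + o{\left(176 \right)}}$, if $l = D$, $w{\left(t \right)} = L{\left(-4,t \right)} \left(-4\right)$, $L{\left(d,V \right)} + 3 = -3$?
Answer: $\sqrt{28993} \approx 170.27$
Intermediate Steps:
$o{\left(H \right)} = 1$
$L{\left(d,V \right)} = -6$ ($L{\left(d,V \right)} = -3 - 3 = -6$)
$w{\left(t \right)} = 24$ ($w{\left(t \right)} = \left(-6\right) \left(-4\right) = 24$)
$D = 28992$ ($D = 1208 \cdot 24 = 28992$)
$l = 28992$
$\sqrt{l + o{\left(176 \right)}} = \sqrt{28992 + 1} = \sqrt{28993}$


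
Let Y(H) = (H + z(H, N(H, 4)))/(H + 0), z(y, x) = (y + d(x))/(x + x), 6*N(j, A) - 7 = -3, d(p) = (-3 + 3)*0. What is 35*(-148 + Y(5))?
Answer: -20475/4 ≈ -5118.8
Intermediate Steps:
d(p) = 0 (d(p) = 0*0 = 0)
N(j, A) = ⅔ (N(j, A) = 7/6 + (⅙)*(-3) = 7/6 - ½ = ⅔)
z(y, x) = y/(2*x) (z(y, x) = (y + 0)/(x + x) = y/((2*x)) = y*(1/(2*x)) = y/(2*x))
Y(H) = 7/4 (Y(H) = (H + H/(2*(⅔)))/(H + 0) = (H + (½)*H*(3/2))/H = (H + 3*H/4)/H = (7*H/4)/H = 7/4)
35*(-148 + Y(5)) = 35*(-148 + 7/4) = 35*(-585/4) = -20475/4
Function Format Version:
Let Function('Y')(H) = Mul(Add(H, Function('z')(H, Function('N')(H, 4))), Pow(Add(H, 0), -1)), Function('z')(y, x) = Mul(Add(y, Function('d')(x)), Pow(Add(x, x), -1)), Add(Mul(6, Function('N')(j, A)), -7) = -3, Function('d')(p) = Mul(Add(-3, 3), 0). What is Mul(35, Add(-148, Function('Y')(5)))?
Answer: Rational(-20475, 4) ≈ -5118.8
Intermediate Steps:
Function('d')(p) = 0 (Function('d')(p) = Mul(0, 0) = 0)
Function('N')(j, A) = Rational(2, 3) (Function('N')(j, A) = Add(Rational(7, 6), Mul(Rational(1, 6), -3)) = Add(Rational(7, 6), Rational(-1, 2)) = Rational(2, 3))
Function('z')(y, x) = Mul(Rational(1, 2), y, Pow(x, -1)) (Function('z')(y, x) = Mul(Add(y, 0), Pow(Add(x, x), -1)) = Mul(y, Pow(Mul(2, x), -1)) = Mul(y, Mul(Rational(1, 2), Pow(x, -1))) = Mul(Rational(1, 2), y, Pow(x, -1)))
Function('Y')(H) = Rational(7, 4) (Function('Y')(H) = Mul(Add(H, Mul(Rational(1, 2), H, Pow(Rational(2, 3), -1))), Pow(Add(H, 0), -1)) = Mul(Add(H, Mul(Rational(1, 2), H, Rational(3, 2))), Pow(H, -1)) = Mul(Add(H, Mul(Rational(3, 4), H)), Pow(H, -1)) = Mul(Mul(Rational(7, 4), H), Pow(H, -1)) = Rational(7, 4))
Mul(35, Add(-148, Function('Y')(5))) = Mul(35, Add(-148, Rational(7, 4))) = Mul(35, Rational(-585, 4)) = Rational(-20475, 4)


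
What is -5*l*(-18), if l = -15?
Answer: -1350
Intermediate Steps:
-5*l*(-18) = -5*(-15)*(-18) = 75*(-18) = -1350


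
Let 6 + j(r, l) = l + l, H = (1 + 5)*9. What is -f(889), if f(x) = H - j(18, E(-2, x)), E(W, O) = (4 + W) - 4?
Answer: -64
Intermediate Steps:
E(W, O) = W
H = 54 (H = 6*9 = 54)
j(r, l) = -6 + 2*l (j(r, l) = -6 + (l + l) = -6 + 2*l)
f(x) = 64 (f(x) = 54 - (-6 + 2*(-2)) = 54 - (-6 - 4) = 54 - 1*(-10) = 54 + 10 = 64)
-f(889) = -1*64 = -64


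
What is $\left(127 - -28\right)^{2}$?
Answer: $24025$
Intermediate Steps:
$\left(127 - -28\right)^{2} = \left(127 + 28\right)^{2} = 155^{2} = 24025$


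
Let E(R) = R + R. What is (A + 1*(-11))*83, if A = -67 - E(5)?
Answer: -7304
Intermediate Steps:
E(R) = 2*R
A = -77 (A = -67 - 2*5 = -67 - 1*10 = -67 - 10 = -77)
(A + 1*(-11))*83 = (-77 + 1*(-11))*83 = (-77 - 11)*83 = -88*83 = -7304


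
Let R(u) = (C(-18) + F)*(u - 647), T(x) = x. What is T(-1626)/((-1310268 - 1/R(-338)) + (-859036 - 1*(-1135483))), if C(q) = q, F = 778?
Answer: 1217223600/773918400599 ≈ 0.0015728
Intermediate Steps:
R(u) = -491720 + 760*u (R(u) = (-18 + 778)*(u - 647) = 760*(-647 + u) = -491720 + 760*u)
T(-1626)/((-1310268 - 1/R(-338)) + (-859036 - 1*(-1135483))) = -1626/((-1310268 - 1/(-491720 + 760*(-338))) + (-859036 - 1*(-1135483))) = -1626/((-1310268 - 1/(-491720 - 256880)) + (-859036 + 1135483)) = -1626/((-1310268 - 1/(-748600)) + 276447) = -1626/((-1310268 - 1*(-1/748600)) + 276447) = -1626/((-1310268 + 1/748600) + 276447) = -1626/(-980866624799/748600 + 276447) = -1626/(-773918400599/748600) = -1626*(-748600/773918400599) = 1217223600/773918400599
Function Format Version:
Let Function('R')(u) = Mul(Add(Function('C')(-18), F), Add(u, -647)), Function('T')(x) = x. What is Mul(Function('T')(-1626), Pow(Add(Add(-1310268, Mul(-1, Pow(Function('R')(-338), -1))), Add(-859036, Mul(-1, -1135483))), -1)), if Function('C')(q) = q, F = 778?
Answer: Rational(1217223600, 773918400599) ≈ 0.0015728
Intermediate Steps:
Function('R')(u) = Add(-491720, Mul(760, u)) (Function('R')(u) = Mul(Add(-18, 778), Add(u, -647)) = Mul(760, Add(-647, u)) = Add(-491720, Mul(760, u)))
Mul(Function('T')(-1626), Pow(Add(Add(-1310268, Mul(-1, Pow(Function('R')(-338), -1))), Add(-859036, Mul(-1, -1135483))), -1)) = Mul(-1626, Pow(Add(Add(-1310268, Mul(-1, Pow(Add(-491720, Mul(760, -338)), -1))), Add(-859036, Mul(-1, -1135483))), -1)) = Mul(-1626, Pow(Add(Add(-1310268, Mul(-1, Pow(Add(-491720, -256880), -1))), Add(-859036, 1135483)), -1)) = Mul(-1626, Pow(Add(Add(-1310268, Mul(-1, Pow(-748600, -1))), 276447), -1)) = Mul(-1626, Pow(Add(Add(-1310268, Mul(-1, Rational(-1, 748600))), 276447), -1)) = Mul(-1626, Pow(Add(Add(-1310268, Rational(1, 748600)), 276447), -1)) = Mul(-1626, Pow(Add(Rational(-980866624799, 748600), 276447), -1)) = Mul(-1626, Pow(Rational(-773918400599, 748600), -1)) = Mul(-1626, Rational(-748600, 773918400599)) = Rational(1217223600, 773918400599)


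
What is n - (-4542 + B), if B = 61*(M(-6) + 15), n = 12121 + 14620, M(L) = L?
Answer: 30734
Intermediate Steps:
n = 26741
B = 549 (B = 61*(-6 + 15) = 61*9 = 549)
n - (-4542 + B) = 26741 - (-4542 + 549) = 26741 - 1*(-3993) = 26741 + 3993 = 30734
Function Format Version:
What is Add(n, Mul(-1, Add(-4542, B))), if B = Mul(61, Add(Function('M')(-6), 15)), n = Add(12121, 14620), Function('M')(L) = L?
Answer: 30734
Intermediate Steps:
n = 26741
B = 549 (B = Mul(61, Add(-6, 15)) = Mul(61, 9) = 549)
Add(n, Mul(-1, Add(-4542, B))) = Add(26741, Mul(-1, Add(-4542, 549))) = Add(26741, Mul(-1, -3993)) = Add(26741, 3993) = 30734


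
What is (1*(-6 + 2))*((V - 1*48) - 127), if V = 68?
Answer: 428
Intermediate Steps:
(1*(-6 + 2))*((V - 1*48) - 127) = (1*(-6 + 2))*((68 - 1*48) - 127) = (1*(-4))*((68 - 48) - 127) = -4*(20 - 127) = -4*(-107) = 428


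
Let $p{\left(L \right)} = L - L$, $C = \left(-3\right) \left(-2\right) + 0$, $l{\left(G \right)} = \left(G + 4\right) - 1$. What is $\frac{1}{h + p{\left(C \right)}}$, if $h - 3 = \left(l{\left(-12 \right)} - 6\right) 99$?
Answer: $- \frac{1}{1482} \approx -0.00067476$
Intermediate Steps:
$l{\left(G \right)} = 3 + G$ ($l{\left(G \right)} = \left(4 + G\right) - 1 = 3 + G$)
$C = 6$ ($C = 6 + 0 = 6$)
$h = -1482$ ($h = 3 + \left(\left(3 - 12\right) - 6\right) 99 = 3 + \left(-9 - 6\right) 99 = 3 - 1485 = -1482$)
$p{\left(L \right)} = 0$
$\frac{1}{h + p{\left(C \right)}} = \frac{1}{-1482 + 0} = \frac{1}{-1482} = - \frac{1}{1482}$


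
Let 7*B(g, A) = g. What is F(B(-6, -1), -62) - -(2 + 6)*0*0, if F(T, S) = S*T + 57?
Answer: 771/7 ≈ 110.14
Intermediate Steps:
B(g, A) = g/7
F(T, S) = 57 + S*T
F(B(-6, -1), -62) - -(2 + 6)*0*0 = (57 - 62*(-6)/7) - -(2 + 6)*0*0 = (57 - 62*(-6/7)) - -1*8*0*0 = (57 + 372/7) - (-8*0)*0 = 771/7 - 0*0 = 771/7 - 1*0 = 771/7 + 0 = 771/7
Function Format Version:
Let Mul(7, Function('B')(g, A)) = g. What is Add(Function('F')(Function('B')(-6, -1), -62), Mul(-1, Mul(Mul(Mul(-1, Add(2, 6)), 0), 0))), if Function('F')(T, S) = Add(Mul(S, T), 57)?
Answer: Rational(771, 7) ≈ 110.14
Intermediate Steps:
Function('B')(g, A) = Mul(Rational(1, 7), g)
Function('F')(T, S) = Add(57, Mul(S, T))
Add(Function('F')(Function('B')(-6, -1), -62), Mul(-1, Mul(Mul(Mul(-1, Add(2, 6)), 0), 0))) = Add(Add(57, Mul(-62, Mul(Rational(1, 7), -6))), Mul(-1, Mul(Mul(Mul(-1, Add(2, 6)), 0), 0))) = Add(Add(57, Mul(-62, Rational(-6, 7))), Mul(-1, Mul(Mul(Mul(-1, 8), 0), 0))) = Add(Add(57, Rational(372, 7)), Mul(-1, Mul(Mul(-8, 0), 0))) = Add(Rational(771, 7), Mul(-1, Mul(0, 0))) = Add(Rational(771, 7), Mul(-1, 0)) = Add(Rational(771, 7), 0) = Rational(771, 7)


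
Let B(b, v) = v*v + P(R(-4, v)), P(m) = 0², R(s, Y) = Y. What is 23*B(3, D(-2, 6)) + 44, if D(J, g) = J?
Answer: 136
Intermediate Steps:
P(m) = 0
B(b, v) = v² (B(b, v) = v*v + 0 = v² + 0 = v²)
23*B(3, D(-2, 6)) + 44 = 23*(-2)² + 44 = 23*4 + 44 = 92 + 44 = 136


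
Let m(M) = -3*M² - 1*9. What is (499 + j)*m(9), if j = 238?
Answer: -185724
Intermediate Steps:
m(M) = -9 - 3*M² (m(M) = -3*M² - 9 = -9 - 3*M²)
(499 + j)*m(9) = (499 + 238)*(-9 - 3*9²) = 737*(-9 - 3*81) = 737*(-9 - 243) = 737*(-252) = -185724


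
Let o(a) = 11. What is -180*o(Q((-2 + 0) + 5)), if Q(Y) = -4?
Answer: -1980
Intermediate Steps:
-180*o(Q((-2 + 0) + 5)) = -180*11 = -1980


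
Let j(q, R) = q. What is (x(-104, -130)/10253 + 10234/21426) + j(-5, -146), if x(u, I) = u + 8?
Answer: -497765792/109840389 ≈ -4.5317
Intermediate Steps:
x(u, I) = 8 + u
(x(-104, -130)/10253 + 10234/21426) + j(-5, -146) = ((8 - 104)/10253 + 10234/21426) - 5 = (-96*1/10253 + 10234*(1/21426)) - 5 = (-96/10253 + 5117/10713) - 5 = 51436153/109840389 - 5 = -497765792/109840389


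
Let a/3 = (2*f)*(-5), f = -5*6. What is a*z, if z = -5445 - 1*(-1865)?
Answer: -3222000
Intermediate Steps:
f = -30
a = 900 (a = 3*((2*(-30))*(-5)) = 3*(-60*(-5)) = 3*300 = 900)
z = -3580 (z = -5445 + 1865 = -3580)
a*z = 900*(-3580) = -3222000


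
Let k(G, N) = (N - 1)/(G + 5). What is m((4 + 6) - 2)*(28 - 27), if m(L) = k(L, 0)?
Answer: -1/13 ≈ -0.076923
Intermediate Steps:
k(G, N) = (-1 + N)/(5 + G)
m(L) = -1/(5 + L) (m(L) = (-1 + 0)/(5 + L) = -1/(5 + L))
m((4 + 6) - 2)*(28 - 27) = (-1/(5 + ((4 + 6) - 2)))*(28 - 27) = -1/(5 + (10 - 2))*1 = -1/(5 + 8)*1 = -1/13*1 = -1/13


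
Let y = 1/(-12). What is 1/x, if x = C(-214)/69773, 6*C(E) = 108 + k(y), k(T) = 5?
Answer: 418638/113 ≈ 3704.8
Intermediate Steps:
y = -1/12 ≈ -0.083333
C(E) = 113/6 (C(E) = (108 + 5)/6 = (1/6)*113 = 113/6)
x = 113/418638 (x = (113/6)/69773 = (113/6)*(1/69773) = 113/418638 ≈ 0.00026992)
1/x = 1/(113/418638) = 418638/113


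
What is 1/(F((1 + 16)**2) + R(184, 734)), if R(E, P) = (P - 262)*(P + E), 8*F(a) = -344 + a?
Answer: 8/3466313 ≈ 2.3079e-6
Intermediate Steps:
F(a) = -43 + a/8 (F(a) = (-344 + a)/8 = -43 + a/8)
R(E, P) = (-262 + P)*(E + P)
1/(F((1 + 16)**2) + R(184, 734)) = 1/((-43 + (1 + 16)**2/8) + (734**2 - 262*184 - 262*734 + 184*734)) = 1/((-43 + (1/8)*17**2) + (538756 - 48208 - 192308 + 135056)) = 1/((-43 + (1/8)*289) + 433296) = 1/((-43 + 289/8) + 433296) = 1/(-55/8 + 433296) = 1/(3466313/8) = 8/3466313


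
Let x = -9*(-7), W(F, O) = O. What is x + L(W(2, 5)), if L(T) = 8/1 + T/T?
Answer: 72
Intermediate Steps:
x = 63
L(T) = 9 (L(T) = 8*1 + 1 = 8 + 1 = 9)
x + L(W(2, 5)) = 63 + 9 = 72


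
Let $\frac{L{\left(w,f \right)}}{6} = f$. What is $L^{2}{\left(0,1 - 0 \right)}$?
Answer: $36$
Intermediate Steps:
$L{\left(w,f \right)} = 6 f$
$L^{2}{\left(0,1 - 0 \right)} = \left(6 \left(1 - 0\right)\right)^{2} = \left(6 \left(1 + 0\right)\right)^{2} = \left(6 \cdot 1\right)^{2} = 6^{2} = 36$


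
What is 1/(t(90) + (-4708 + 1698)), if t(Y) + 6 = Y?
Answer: -1/2926 ≈ -0.00034176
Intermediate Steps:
t(Y) = -6 + Y
1/(t(90) + (-4708 + 1698)) = 1/((-6 + 90) + (-4708 + 1698)) = 1/(84 - 3010) = 1/(-2926) = -1/2926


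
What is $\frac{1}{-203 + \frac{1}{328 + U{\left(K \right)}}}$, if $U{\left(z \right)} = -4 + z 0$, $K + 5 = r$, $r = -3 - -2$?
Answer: $- \frac{324}{65771} \approx -0.0049262$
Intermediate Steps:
$r = -1$ ($r = -3 + 2 = -1$)
$K = -6$ ($K = -5 - 1 = -6$)
$U{\left(z \right)} = -4$ ($U{\left(z \right)} = -4 + 0 = -4$)
$\frac{1}{-203 + \frac{1}{328 + U{\left(K \right)}}} = \frac{1}{-203 + \frac{1}{328 - 4}} = \frac{1}{-203 + \frac{1}{324}} = \frac{1}{- \frac{65771}{324}} = - \frac{324}{65771}$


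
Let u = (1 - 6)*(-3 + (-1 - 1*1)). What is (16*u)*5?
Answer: 2000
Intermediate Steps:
u = 25 (u = -5*(-3 + (-1 - 1)) = -5*(-3 - 2) = -5*(-5) = 25)
(16*u)*5 = (16*25)*5 = 400*5 = 2000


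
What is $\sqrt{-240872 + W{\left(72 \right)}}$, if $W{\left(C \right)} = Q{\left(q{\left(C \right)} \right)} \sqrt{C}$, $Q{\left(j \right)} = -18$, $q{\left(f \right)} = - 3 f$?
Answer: $2 \sqrt{-60218 - 27 \sqrt{2}} \approx 490.94 i$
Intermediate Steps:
$W{\left(C \right)} = - 18 \sqrt{C}$
$\sqrt{-240872 + W{\left(72 \right)}} = \sqrt{-240872 - 18 \sqrt{72}} = \sqrt{-240872 - 18 \cdot 6 \sqrt{2}} = \sqrt{-240872 - 108 \sqrt{2}}$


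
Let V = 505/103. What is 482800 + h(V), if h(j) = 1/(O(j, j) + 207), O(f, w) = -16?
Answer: 92214801/191 ≈ 4.8280e+5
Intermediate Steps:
V = 505/103 (V = 505*(1/103) = 505/103 ≈ 4.9029)
h(j) = 1/191 (h(j) = 1/(-16 + 207) = 1/191)
482800 + h(V) = 482800 + 1/191 = 92214801/191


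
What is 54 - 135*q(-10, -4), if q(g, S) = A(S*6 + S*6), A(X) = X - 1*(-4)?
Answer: 5994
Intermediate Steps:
A(X) = 4 + X (A(X) = X + 4 = 4 + X)
q(g, S) = 4 + 12*S (q(g, S) = 4 + (S*6 + S*6) = 4 + (6*S + 6*S) = 4 + 12*S)
54 - 135*q(-10, -4) = 54 - 135*(4 + 12*(-4)) = 54 - 135*(4 - 48) = 54 - 135*(-44) = 54 + 5940 = 5994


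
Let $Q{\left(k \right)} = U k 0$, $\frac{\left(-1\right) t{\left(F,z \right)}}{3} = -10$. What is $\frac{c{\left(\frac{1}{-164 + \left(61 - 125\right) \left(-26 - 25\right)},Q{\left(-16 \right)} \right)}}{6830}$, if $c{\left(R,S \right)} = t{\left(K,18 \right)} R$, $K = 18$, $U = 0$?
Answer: $\frac{3}{2117300} \approx 1.4169 \cdot 10^{-6}$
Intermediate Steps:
$t{\left(F,z \right)} = 30$ ($t{\left(F,z \right)} = \left(-3\right) \left(-10\right) = 30$)
$Q{\left(k \right)} = 0$ ($Q{\left(k \right)} = 0 k 0 = 0 \cdot 0 = 0$)
$c{\left(R,S \right)} = 30 R$
$\frac{c{\left(\frac{1}{-164 + \left(61 - 125\right) \left(-26 - 25\right)},Q{\left(-16 \right)} \right)}}{6830} = \frac{30 \frac{1}{-164 + \left(61 - 125\right) \left(-26 - 25\right)}}{6830} = \frac{30}{-164 - -3264} \cdot \frac{1}{6830} = \frac{30}{-164 + 3264} \cdot \frac{1}{6830} = \frac{30}{3100} \cdot \frac{1}{6830} = 30 \cdot \frac{1}{3100} \cdot \frac{1}{6830} = \frac{3}{310} \cdot \frac{1}{6830} = \frac{3}{2117300}$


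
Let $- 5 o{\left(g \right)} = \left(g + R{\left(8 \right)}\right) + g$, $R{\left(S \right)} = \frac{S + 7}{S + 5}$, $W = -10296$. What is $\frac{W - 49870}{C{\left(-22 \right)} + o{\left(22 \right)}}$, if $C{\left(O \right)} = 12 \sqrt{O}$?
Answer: $\frac{2295633730}{13729369} + \frac{3050416200 i \sqrt{22}}{13729369} \approx 167.21 + 1042.1 i$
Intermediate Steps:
$R{\left(S \right)} = \frac{7 + S}{5 + S}$
$o{\left(g \right)} = - \frac{3}{13} - \frac{2 g}{5}$ ($o{\left(g \right)} = - \frac{\left(g + \frac{7 + 8}{5 + 8}\right) + g}{5} = - \frac{\left(g + \frac{1}{13} \cdot 15\right) + g}{5} = - \frac{\left(g + \frac{15}{13}\right) + g}{5} = - \frac{\left(\frac{15}{13} + g\right) + g}{5} = - \frac{\frac{15}{13} + 2 g}{5} = - \frac{3}{13} - \frac{2 g}{5}$)
$\frac{W - 49870}{C{\left(-22 \right)} + o{\left(22 \right)}} = \frac{-10296 - 49870}{12 \sqrt{-22} - \frac{587}{65}} = - \frac{60166}{12 i \sqrt{22} - \frac{587}{65}} = - \frac{60166}{- \frac{587}{65} + 12 i \sqrt{22}}$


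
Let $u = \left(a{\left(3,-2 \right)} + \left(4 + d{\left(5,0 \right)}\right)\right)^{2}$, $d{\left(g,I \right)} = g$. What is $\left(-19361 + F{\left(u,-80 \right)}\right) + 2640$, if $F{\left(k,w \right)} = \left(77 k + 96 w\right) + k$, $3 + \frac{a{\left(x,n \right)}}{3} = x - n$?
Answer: $-6851$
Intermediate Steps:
$a{\left(x,n \right)} = -9 - 3 n + 3 x$ ($a{\left(x,n \right)} = -9 + 3 \left(x - n\right) = -9 - \left(- 3 x + 3 n\right) = -9 - 3 n + 3 x$)
$u = 225$ ($u = \left(\left(-9 - -6 + 3 \cdot 3\right) + \left(4 + 5\right)\right)^{2} = \left(\left(-9 + 6 + 9\right) + 9\right)^{2} = \left(6 + 9\right)^{2} = 15^{2} = 225$)
$F{\left(k,w \right)} = 78 k + 96 w$
$\left(-19361 + F{\left(u,-80 \right)}\right) + 2640 = \left(-19361 + \left(78 \cdot 225 + 96 \left(-80\right)\right)\right) + 2640 = \left(-19361 + \left(17550 - 7680\right)\right) + 2640 = \left(-19361 + 9870\right) + 2640 = -9491 + 2640 = -6851$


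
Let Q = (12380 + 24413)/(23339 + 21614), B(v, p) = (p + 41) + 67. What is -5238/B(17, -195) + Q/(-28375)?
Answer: 2227094173753/36990699875 ≈ 60.207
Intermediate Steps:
B(v, p) = 108 + p (B(v, p) = (41 + p) + 67 = 108 + p)
Q = 36793/44953 ≈ 0.81848
-5238/B(17, -195) + Q/(-28375) = -5238/(108 - 195) + (36793/44953)/(-28375) = -5238/(-87) + (36793/44953)*(-1/28375) = -5238*(-1/87) - 36793/1275541375 = 1746/29 - 36793/1275541375 = 2227094173753/36990699875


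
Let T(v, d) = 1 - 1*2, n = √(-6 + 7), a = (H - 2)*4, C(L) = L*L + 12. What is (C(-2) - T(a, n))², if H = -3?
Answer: 289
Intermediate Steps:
C(L) = 12 + L² (C(L) = L² + 12 = 12 + L²)
a = -20 (a = (-3 - 2)*4 = -5*4 = -20)
n = 1 (n = √1 = 1)
T(v, d) = -1 (T(v, d) = 1 - 2 = -1)
(C(-2) - T(a, n))² = ((12 + (-2)²) - 1*(-1))² = ((12 + 4) + 1)² = (16 + 1)² = 17² = 289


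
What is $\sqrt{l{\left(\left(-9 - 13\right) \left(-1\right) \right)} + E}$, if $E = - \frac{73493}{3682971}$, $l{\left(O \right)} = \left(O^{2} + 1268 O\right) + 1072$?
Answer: $\frac{\sqrt{44388307557850381}}{1227657} \approx 171.62$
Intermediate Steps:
$l{\left(O \right)} = 1072 + O^{2} + 1268 O$
$E = - \frac{73493}{3682971}$ ($E = \left(-73493\right) \frac{1}{3682971} = - \frac{73493}{3682971} \approx -0.019955$)
$\sqrt{l{\left(\left(-9 - 13\right) \left(-1\right) \right)} + E} = \sqrt{\left(1072 + \left(\left(-9 - 13\right) \left(-1\right)\right)^{2} + 1268 \left(-9 - 13\right) \left(-1\right)\right) - \frac{73493}{3682971}} = \sqrt{\left(1072 + \left(\left(-22\right) \left(-1\right)\right)^{2} + 1268 \left(\left(-22\right) \left(-1\right)\right)\right) - \frac{73493}{3682971}} = \sqrt{\left(1072 + 22^{2} + 1268 \cdot 22\right) - \frac{73493}{3682971}} = \sqrt{\left(1072 + 484 + 27896\right) - \frac{73493}{3682971}} = \sqrt{29452 - \frac{73493}{3682971}} = \sqrt{\frac{108470788399}{3682971}} = \frac{\sqrt{44388307557850381}}{1227657}$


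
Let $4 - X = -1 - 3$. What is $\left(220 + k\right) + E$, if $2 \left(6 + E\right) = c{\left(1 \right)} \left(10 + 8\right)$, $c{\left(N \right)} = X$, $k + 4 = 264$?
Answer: $546$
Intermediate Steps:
$k = 260$ ($k = -4 + 264 = 260$)
$X = 8$ ($X = 4 - \left(-1 - 3\right) = 4 - -4 = 4 + 4 = 8$)
$c{\left(N \right)} = 8$
$E = 66$ ($E = -6 + \frac{8 \left(10 + 8\right)}{2} = -6 + \frac{8 \cdot 18}{2} = -6 + \frac{1}{2} \cdot 144 = -6 + 72 = 66$)
$\left(220 + k\right) + E = \left(220 + 260\right) + 66 = 480 + 66 = 546$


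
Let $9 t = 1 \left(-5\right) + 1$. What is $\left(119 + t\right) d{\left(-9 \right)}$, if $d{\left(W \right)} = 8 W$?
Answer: $-8536$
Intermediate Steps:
$t = - \frac{4}{9}$ ($t = \frac{1 \left(-5\right) + 1}{9} = \frac{-5 + 1}{9} = \frac{1}{9} \left(-4\right) = - \frac{4}{9} \approx -0.44444$)
$\left(119 + t\right) d{\left(-9 \right)} = \left(119 - \frac{4}{9}\right) 8 \left(-9\right) = \frac{1067}{9} \left(-72\right) = -8536$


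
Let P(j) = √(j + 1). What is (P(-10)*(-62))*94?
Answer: -17484*I ≈ -17484.0*I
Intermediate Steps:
P(j) = √(1 + j)
(P(-10)*(-62))*94 = (√(1 - 10)*(-62))*94 = (√(-9)*(-62))*94 = ((3*I)*(-62))*94 = -186*I*94 = -17484*I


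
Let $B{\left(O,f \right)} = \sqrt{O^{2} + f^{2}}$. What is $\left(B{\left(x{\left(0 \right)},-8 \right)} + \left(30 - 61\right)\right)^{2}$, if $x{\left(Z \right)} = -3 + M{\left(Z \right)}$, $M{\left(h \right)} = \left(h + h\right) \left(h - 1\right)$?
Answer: $\left(31 - \sqrt{73}\right)^{2} \approx 504.27$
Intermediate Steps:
$M{\left(h \right)} = 2 h \left(-1 + h\right)$
$x{\left(Z \right)} = -3 + 2 Z \left(-1 + Z\right)$
$\left(B{\left(x{\left(0 \right)},-8 \right)} + \left(30 - 61\right)\right)^{2} = \left(\sqrt{\left(-3 + 2 \cdot 0 \left(-1 + 0\right)\right)^{2} + \left(-8\right)^{2}} + \left(30 - 61\right)\right)^{2} = \left(\sqrt{\left(-3 + 2 \cdot 0 \left(-1\right)\right)^{2} + 64} + \left(30 - 61\right)\right)^{2} = \left(\sqrt{\left(-3 + 0\right)^{2} + 64} - 31\right)^{2} = \left(\sqrt{\left(-3\right)^{2} + 64} - 31\right)^{2} = \left(\sqrt{9 + 64} - 31\right)^{2} = \left(\sqrt{73} - 31\right)^{2} = \left(-31 + \sqrt{73}\right)^{2}$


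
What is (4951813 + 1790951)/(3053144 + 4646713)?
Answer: 2247588/2566619 ≈ 0.87570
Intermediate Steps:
(4951813 + 1790951)/(3053144 + 4646713) = 6742764/7699857 = 6742764*(1/7699857) = 2247588/2566619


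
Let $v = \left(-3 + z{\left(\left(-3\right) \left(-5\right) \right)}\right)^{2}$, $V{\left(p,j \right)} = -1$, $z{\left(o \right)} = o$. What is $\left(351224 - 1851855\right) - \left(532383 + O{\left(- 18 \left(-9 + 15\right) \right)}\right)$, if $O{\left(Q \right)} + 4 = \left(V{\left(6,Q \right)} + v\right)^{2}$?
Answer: $-2053459$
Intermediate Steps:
$v = 144$ ($v = \left(-3 - -15\right)^{2} = \left(-3 + 15\right)^{2} = 12^{2} = 144$)
$O{\left(Q \right)} = 20445$ ($O{\left(Q \right)} = -4 + \left(-1 + 144\right)^{2} = -4 + 143^{2} = -4 + 20449 = 20445$)
$\left(351224 - 1851855\right) - \left(532383 + O{\left(- 18 \left(-9 + 15\right) \right)}\right) = \left(351224 - 1851855\right) - \left(532383 + 20445\right) = \left(351224 - 1851855\right) - 552828 = -1500631 - 552828 = -2053459$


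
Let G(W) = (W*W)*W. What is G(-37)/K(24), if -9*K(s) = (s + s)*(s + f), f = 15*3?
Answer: 50653/368 ≈ 137.64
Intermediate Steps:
f = 45
G(W) = W³ (G(W) = W²*W = W³)
K(s) = -2*s*(45 + s)/9 (K(s) = -(s + s)*(s + 45)/9 = -2*s*(45 + s)/9)
G(-37)/K(24) = (-37)³/((-2/9*24*(45 + 24))) = -50653/((-2/9*24*69)) = -50653/(-368) = -50653*(-1/368) = 50653/368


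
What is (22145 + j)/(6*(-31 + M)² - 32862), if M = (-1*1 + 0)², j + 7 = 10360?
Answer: -16249/13731 ≈ -1.1834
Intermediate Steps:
j = 10353 (j = -7 + 10360 = 10353)
M = 1 (M = (-1 + 0)² = (-1)² = 1)
(22145 + j)/(6*(-31 + M)² - 32862) = (22145 + 10353)/(6*(-31 + 1)² - 32862) = 32498/(6*(-30)² - 32862) = 32498/(6*900 - 32862) = 32498/(5400 - 32862) = 32498/(-27462) = 32498*(-1/27462) = -16249/13731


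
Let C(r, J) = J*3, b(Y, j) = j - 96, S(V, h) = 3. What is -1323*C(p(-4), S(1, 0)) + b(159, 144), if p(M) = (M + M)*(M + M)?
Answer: -11859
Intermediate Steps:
b(Y, j) = -96 + j
p(M) = 4*M**2 (p(M) = (2*M)*(2*M) = 4*M**2)
C(r, J) = 3*J
-1323*C(p(-4), S(1, 0)) + b(159, 144) = -3969*3 + (-96 + 144) = -1323*9 + 48 = -11907 + 48 = -11859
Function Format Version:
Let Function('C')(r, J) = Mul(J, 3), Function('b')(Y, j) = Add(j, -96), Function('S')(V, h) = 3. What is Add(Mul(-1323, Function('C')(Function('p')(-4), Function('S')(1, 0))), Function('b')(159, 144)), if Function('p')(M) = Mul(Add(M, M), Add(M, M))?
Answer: -11859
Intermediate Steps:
Function('b')(Y, j) = Add(-96, j)
Function('p')(M) = Mul(4, Pow(M, 2)) (Function('p')(M) = Mul(Mul(2, M), Mul(2, M)) = Mul(4, Pow(M, 2)))
Function('C')(r, J) = Mul(3, J)
Add(Mul(-1323, Function('C')(Function('p')(-4), Function('S')(1, 0))), Function('b')(159, 144)) = Add(Mul(-1323, Mul(3, 3)), Add(-96, 144)) = Add(Mul(-1323, 9), 48) = Add(-11907, 48) = -11859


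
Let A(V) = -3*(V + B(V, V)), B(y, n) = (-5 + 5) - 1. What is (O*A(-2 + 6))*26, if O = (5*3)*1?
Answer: -3510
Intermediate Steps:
B(y, n) = -1 (B(y, n) = 0 - 1 = -1)
A(V) = 3 - 3*V (A(V) = -3*(V - 1) = -3*(-1 + V) = 3 - 3*V)
O = 15 (O = 15*1 = 15)
(O*A(-2 + 6))*26 = (15*(3 - 3*(-2 + 6)))*26 = (15*(3 - 3*4))*26 = (15*(3 - 12))*26 = (15*(-9))*26 = -135*26 = -3510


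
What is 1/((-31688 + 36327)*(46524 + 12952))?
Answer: 1/275909164 ≈ 3.6244e-9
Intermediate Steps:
1/((-31688 + 36327)*(46524 + 12952)) = 1/(4639*59476) = 1/275909164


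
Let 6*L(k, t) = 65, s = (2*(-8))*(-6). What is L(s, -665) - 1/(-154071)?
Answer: 3338207/308142 ≈ 10.833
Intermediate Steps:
s = 96 (s = -16*(-6) = 96)
L(k, t) = 65/6 (L(k, t) = (⅙)*65 = 65/6)
L(s, -665) - 1/(-154071) = 65/6 - 1/(-154071) = 65/6 - 1*(-1/154071) = 65/6 + 1/154071 = 3338207/308142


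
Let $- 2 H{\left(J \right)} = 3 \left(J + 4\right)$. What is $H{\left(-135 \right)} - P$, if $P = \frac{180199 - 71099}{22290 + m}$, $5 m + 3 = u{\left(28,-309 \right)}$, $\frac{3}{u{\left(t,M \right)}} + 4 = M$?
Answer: $\frac{3341874961}{17441454} \approx 191.61$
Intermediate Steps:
$u{\left(t,M \right)} = \frac{3}{-4 + M}$
$m = - \frac{942}{1565}$ ($m = - \frac{3}{5} + \frac{3 \frac{1}{-4 - 309}}{5} = - \frac{3}{5} + \frac{3 \frac{1}{-313}}{5} = - \frac{3}{5} + \frac{3 \left(- \frac{1}{313}\right)}{5} = - \frac{3}{5} + \frac{1}{5} \left(- \frac{3}{313}\right) = - \frac{3}{5} - \frac{3}{1565} = - \frac{942}{1565} \approx -0.60192$)
$H{\left(J \right)} = -6 - \frac{3 J}{2}$ ($H{\left(J \right)} = - \frac{3 \left(J + 4\right)}{2} = - \frac{3 \left(4 + J\right)}{2} = - \frac{12 + 3 J}{2} = -6 - \frac{3 J}{2}$)
$P = \frac{42685375}{8720727}$ ($P = \frac{180199 - 71099}{22290 - \frac{942}{1565}} = \frac{109100}{\frac{34882908}{1565}} = 109100 \cdot \frac{1565}{34882908} = \frac{42685375}{8720727} \approx 4.8947$)
$H{\left(-135 \right)} - P = \left(-6 - - \frac{405}{2}\right) - \frac{42685375}{8720727} = \left(-6 + \frac{405}{2}\right) - \frac{42685375}{8720727} = \frac{393}{2} - \frac{42685375}{8720727} = \frac{3341874961}{17441454}$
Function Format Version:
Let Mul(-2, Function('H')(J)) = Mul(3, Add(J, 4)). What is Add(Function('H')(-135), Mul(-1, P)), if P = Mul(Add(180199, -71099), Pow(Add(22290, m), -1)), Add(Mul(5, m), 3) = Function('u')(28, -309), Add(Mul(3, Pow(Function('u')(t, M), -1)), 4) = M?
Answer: Rational(3341874961, 17441454) ≈ 191.61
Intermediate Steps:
Function('u')(t, M) = Mul(3, Pow(Add(-4, M), -1))
m = Rational(-942, 1565) (m = Add(Rational(-3, 5), Mul(Rational(1, 5), Mul(3, Pow(Add(-4, -309), -1)))) = Add(Rational(-3, 5), Mul(Rational(1, 5), Mul(3, Pow(-313, -1)))) = Add(Rational(-3, 5), Mul(Rational(1, 5), Mul(3, Rational(-1, 313)))) = Add(Rational(-3, 5), Mul(Rational(1, 5), Rational(-3, 313))) = Add(Rational(-3, 5), Rational(-3, 1565)) = Rational(-942, 1565) ≈ -0.60192)
Function('H')(J) = Add(-6, Mul(Rational(-3, 2), J)) (Function('H')(J) = Mul(Rational(-1, 2), Mul(3, Add(J, 4))) = Mul(Rational(-1, 2), Mul(3, Add(4, J))) = Mul(Rational(-1, 2), Add(12, Mul(3, J))) = Add(-6, Mul(Rational(-3, 2), J)))
P = Rational(42685375, 8720727) (P = Mul(Add(180199, -71099), Pow(Add(22290, Rational(-942, 1565)), -1)) = Mul(109100, Pow(Rational(34882908, 1565), -1)) = Mul(109100, Rational(1565, 34882908)) = Rational(42685375, 8720727) ≈ 4.8947)
Add(Function('H')(-135), Mul(-1, P)) = Add(Add(-6, Mul(Rational(-3, 2), -135)), Mul(-1, Rational(42685375, 8720727))) = Add(Add(-6, Rational(405, 2)), Rational(-42685375, 8720727)) = Add(Rational(393, 2), Rational(-42685375, 8720727)) = Rational(3341874961, 17441454)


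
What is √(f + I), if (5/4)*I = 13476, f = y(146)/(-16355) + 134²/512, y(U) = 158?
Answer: √740631442615330/261680 ≈ 104.00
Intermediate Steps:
f = 73397371/2093440 (f = 158/(-16355) + 134²/512 = 158*(-1/16355) + 17956*(1/512) = -158/16355 + 4489/128 = 73397371/2093440 ≈ 35.061)
I = 53904/5 (I = (⅘)*13476 = 53904/5 ≈ 10781.)
√(f + I) = √(73397371/2093440 + 53904/5) = √(22642355323/2093440) = √740631442615330/261680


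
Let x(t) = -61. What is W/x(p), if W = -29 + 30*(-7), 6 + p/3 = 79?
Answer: 239/61 ≈ 3.9180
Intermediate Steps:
p = 219 (p = -18 + 3*79 = -18 + 237 = 219)
W = -239 (W = -29 - 210 = -239)
W/x(p) = -239/(-61) = -239*(-1/61) = 239/61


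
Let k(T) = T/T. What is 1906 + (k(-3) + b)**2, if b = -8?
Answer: 1955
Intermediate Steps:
k(T) = 1
1906 + (k(-3) + b)**2 = 1906 + (1 - 8)**2 = 1906 + (-7)**2 = 1906 + 49 = 1955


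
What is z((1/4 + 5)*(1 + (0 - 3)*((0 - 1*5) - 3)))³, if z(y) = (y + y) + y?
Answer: 3906984375/64 ≈ 6.1047e+7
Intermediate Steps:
z(y) = 3*y (z(y) = 2*y + y = 3*y)
z((1/4 + 5)*(1 + (0 - 3)*((0 - 1*5) - 3)))³ = (3*((1/4 + 5)*(1 + (0 - 3)*((0 - 1*5) - 3))))³ = (3*((¼ + 5)*(1 - 3*((0 - 5) - 3))))³ = (3*(21*(1 - 3*(-5 - 3))/4))³ = (3*(21*(1 - 3*(-8))/4))³ = (3*(21*(1 + 24)/4))³ = (3*((21/4)*25))³ = (3*(525/4))³ = (1575/4)³ = 3906984375/64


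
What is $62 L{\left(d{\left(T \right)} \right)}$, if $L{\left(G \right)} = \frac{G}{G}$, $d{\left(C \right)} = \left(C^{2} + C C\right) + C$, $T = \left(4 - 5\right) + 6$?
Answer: $62$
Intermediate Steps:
$T = 5$ ($T = -1 + 6 = 5$)
$d{\left(C \right)} = C + 2 C^{2}$ ($d{\left(C \right)} = \left(C^{2} + C^{2}\right) + C = 2 C^{2} + C = C + 2 C^{2}$)
$L{\left(G \right)} = 1$
$62 L{\left(d{\left(T \right)} \right)} = 62 \cdot 1 = 62$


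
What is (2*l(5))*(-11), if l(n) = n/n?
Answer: -22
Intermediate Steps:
l(n) = 1
(2*l(5))*(-11) = (2*1)*(-11) = 2*(-11) = -22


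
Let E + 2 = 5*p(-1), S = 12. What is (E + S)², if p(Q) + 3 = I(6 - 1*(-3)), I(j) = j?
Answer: 1600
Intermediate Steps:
p(Q) = 6 (p(Q) = -3 + (6 - 1*(-3)) = -3 + (6 + 3) = -3 + 9 = 6)
E = 28 (E = -2 + 5*6 = -2 + 30 = 28)
(E + S)² = (28 + 12)² = 40² = 1600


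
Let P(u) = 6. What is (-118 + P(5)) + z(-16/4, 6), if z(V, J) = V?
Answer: -116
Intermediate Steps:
(-118 + P(5)) + z(-16/4, 6) = (-118 + 6) - 16/4 = -112 - 16*¼ = -112 - 4 = -116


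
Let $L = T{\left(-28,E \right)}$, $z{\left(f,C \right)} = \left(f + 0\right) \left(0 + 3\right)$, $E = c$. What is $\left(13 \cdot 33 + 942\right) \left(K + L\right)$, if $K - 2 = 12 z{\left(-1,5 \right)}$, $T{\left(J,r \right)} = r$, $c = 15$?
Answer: $-26049$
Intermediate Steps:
$E = 15$
$z{\left(f,C \right)} = 3 f$ ($z{\left(f,C \right)} = f 3 = 3 f$)
$L = 15$
$K = -34$ ($K = 2 + 12 \cdot 3 \left(-1\right) = 2 + 12 \left(-3\right) = 2 - 36 = -34$)
$\left(13 \cdot 33 + 942\right) \left(K + L\right) = \left(13 \cdot 33 + 942\right) \left(-34 + 15\right) = \left(429 + 942\right) \left(-19\right) = 1371 \left(-19\right) = -26049$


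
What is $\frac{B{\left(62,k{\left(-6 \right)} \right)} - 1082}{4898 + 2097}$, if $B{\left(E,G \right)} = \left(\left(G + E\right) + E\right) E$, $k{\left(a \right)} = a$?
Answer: $\frac{6234}{6995} \approx 0.89121$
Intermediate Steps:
$B{\left(E,G \right)} = E \left(G + 2 E\right)$ ($B{\left(E,G \right)} = \left(\left(E + G\right) + E\right) E = \left(G + 2 E\right) E = E \left(G + 2 E\right)$)
$\frac{B{\left(62,k{\left(-6 \right)} \right)} - 1082}{4898 + 2097} = \frac{62 \left(-6 + 2 \cdot 62\right) - 1082}{4898 + 2097} = \frac{62 \left(-6 + 124\right) - 1082}{6995} = \left(62 \cdot 118 - 1082\right) \frac{1}{6995} = \left(7316 - 1082\right) \frac{1}{6995} = 6234 \cdot \frac{1}{6995} = \frac{6234}{6995}$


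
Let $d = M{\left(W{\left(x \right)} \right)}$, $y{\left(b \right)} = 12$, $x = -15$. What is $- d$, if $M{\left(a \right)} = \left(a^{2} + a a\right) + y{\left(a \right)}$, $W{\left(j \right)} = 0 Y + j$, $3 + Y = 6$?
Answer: $-462$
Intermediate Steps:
$Y = 3$ ($Y = -3 + 6 = 3$)
$W{\left(j \right)} = j$ ($W{\left(j \right)} = 0 \cdot 3 + j = 0 + j = j$)
$M{\left(a \right)} = 12 + 2 a^{2}$ ($M{\left(a \right)} = \left(a^{2} + a a\right) + 12 = \left(a^{2} + a^{2}\right) + 12 = 2 a^{2} + 12 = 12 + 2 a^{2}$)
$d = 462$ ($d = 12 + 2 \left(-15\right)^{2} = 12 + 2 \cdot 225 = 12 + 450 = 462$)
$- d = \left(-1\right) 462 = -462$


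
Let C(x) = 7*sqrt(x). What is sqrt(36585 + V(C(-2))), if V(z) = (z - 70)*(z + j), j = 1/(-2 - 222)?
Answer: sqrt(2335188 - 31362*I*sqrt(2))/8 ≈ 191.03 - 1.8139*I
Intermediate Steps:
j = -1/224 (j = 1/(-224) = -1/224 ≈ -0.0044643)
V(z) = (-70 + z)*(-1/224 + z) (V(z) = (z - 70)*(z - 1/224) = (-70 + z)*(-1/224 + z))
sqrt(36585 + V(C(-2))) = sqrt(36585 + (5/16 + (7*sqrt(-2))**2 - 15681*sqrt(-2)/32)) = sqrt(36585 + (5/16 + (7*(I*sqrt(2)))**2 - 15681*I*sqrt(2)/32)) = sqrt(36585 + (5/16 + (7*I*sqrt(2))**2 - 15681*I*sqrt(2)/32)) = sqrt(36585 + (5/16 - 98 - 15681*I*sqrt(2)/32)) = sqrt(36585 + (-1563/16 - 15681*I*sqrt(2)/32)) = sqrt(583797/16 - 15681*I*sqrt(2)/32)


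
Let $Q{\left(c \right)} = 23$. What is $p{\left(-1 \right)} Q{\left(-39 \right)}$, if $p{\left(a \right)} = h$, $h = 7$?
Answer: $161$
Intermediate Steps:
$p{\left(a \right)} = 7$
$p{\left(-1 \right)} Q{\left(-39 \right)} = 7 \cdot 23 = 161$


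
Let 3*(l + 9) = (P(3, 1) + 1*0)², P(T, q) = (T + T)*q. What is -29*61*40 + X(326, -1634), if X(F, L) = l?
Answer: -70757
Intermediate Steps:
P(T, q) = 2*T*q (P(T, q) = (2*T)*q = 2*T*q)
l = 3 (l = -9 + (2*3*1 + 1*0)²/3 = -9 + (6 + 0)²/3 = -9 + (⅓)*6² = -9 + (⅓)*36 = -9 + 12 = 3)
X(F, L) = 3
-29*61*40 + X(326, -1634) = -29*61*40 + 3 = -1769*40 + 3 = -70760 + 3 = -70757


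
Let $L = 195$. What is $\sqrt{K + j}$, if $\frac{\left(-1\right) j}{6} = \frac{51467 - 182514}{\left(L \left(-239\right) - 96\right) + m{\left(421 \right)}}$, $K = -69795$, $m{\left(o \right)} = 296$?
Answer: $\frac{i \sqrt{150334717241085}}{46405} \approx 264.22 i$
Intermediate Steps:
$j = - \frac{786282}{46405}$ ($j = - 6 \frac{51467 - 182514}{\left(195 \left(-239\right) - 96\right) + 296} = - 6 \left(- \frac{131047}{\left(-46605 - 96\right) + 296}\right) = - 6 \left(- \frac{131047}{-46701 + 296}\right) = - 6 \left(- \frac{131047}{-46405}\right) = - 6 \left(\left(-131047\right) \left(- \frac{1}{46405}\right)\right) = \left(-6\right) \frac{131047}{46405} = - \frac{786282}{46405} \approx -16.944$)
$\sqrt{K + j} = \sqrt{-69795 - \frac{786282}{46405}} = \sqrt{- \frac{3239623257}{46405}} = \frac{i \sqrt{150334717241085}}{46405}$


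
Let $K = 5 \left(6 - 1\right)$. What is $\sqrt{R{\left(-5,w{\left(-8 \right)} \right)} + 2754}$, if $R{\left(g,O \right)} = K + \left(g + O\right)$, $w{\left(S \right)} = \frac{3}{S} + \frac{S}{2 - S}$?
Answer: $\frac{\sqrt{1109130}}{20} \approx 52.658$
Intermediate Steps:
$K = 25$ ($K = 5 \cdot 5 = 25$)
$R{\left(g,O \right)} = 25 + O + g$ ($R{\left(g,O \right)} = 25 + \left(g + O\right) = 25 + \left(O + g\right) = 25 + O + g$)
$\sqrt{R{\left(-5,w{\left(-8 \right)} \right)} + 2754} = \sqrt{\left(25 + \frac{-6 - \left(-8\right)^{2} + 3 \left(-8\right)}{\left(-8\right) \left(-2 - 8\right)} - 5\right) + 2754} = \sqrt{\left(25 - \frac{-6 - 64 - 24}{8 \left(-10\right)} - 5\right) + 2754} = \sqrt{\left(25 - - \frac{-6 - 64 - 24}{80} - 5\right) + 2754} = \sqrt{\left(25 - \left(- \frac{1}{80}\right) \left(-94\right) - 5\right) + 2754} = \sqrt{\left(25 - \frac{47}{40} - 5\right) + 2754} = \sqrt{\frac{753}{40} + 2754} = \sqrt{\frac{110913}{40}} = \frac{\sqrt{1109130}}{20}$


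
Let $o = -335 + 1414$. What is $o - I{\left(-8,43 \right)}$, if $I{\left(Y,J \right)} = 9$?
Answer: $1070$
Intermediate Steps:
$o = 1079$
$o - I{\left(-8,43 \right)} = 1079 - 9 = 1070$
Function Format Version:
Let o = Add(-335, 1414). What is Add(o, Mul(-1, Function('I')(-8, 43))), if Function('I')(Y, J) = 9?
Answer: 1070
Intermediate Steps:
o = 1079
Add(o, Mul(-1, Function('I')(-8, 43))) = Add(1079, Mul(-1, 9)) = Add(1079, -9) = 1070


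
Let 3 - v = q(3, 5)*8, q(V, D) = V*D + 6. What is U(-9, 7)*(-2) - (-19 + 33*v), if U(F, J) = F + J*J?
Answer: 5384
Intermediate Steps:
U(F, J) = F + J²
q(V, D) = 6 + D*V (q(V, D) = D*V + 6 = 6 + D*V)
v = -165 (v = 3 - (6 + 5*3)*8 = 3 - (6 + 15)*8 = 3 - 21*8 = 3 - 1*168 = 3 - 168 = -165)
U(-9, 7)*(-2) - (-19 + 33*v) = (-9 + 7²)*(-2) - (-19 + 33*(-165)) = (-9 + 49)*(-2) - (-19 - 5445) = 40*(-2) - 1*(-5464) = -80 + 5464 = 5384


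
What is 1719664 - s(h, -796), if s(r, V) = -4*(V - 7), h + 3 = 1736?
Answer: 1716452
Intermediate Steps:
h = 1733 (h = -3 + 1736 = 1733)
s(r, V) = 28 - 4*V (s(r, V) = -4*(-7 + V) = 28 - 4*V)
1719664 - s(h, -796) = 1719664 - (28 - 4*(-796)) = 1719664 - (28 + 3184) = 1719664 - 1*3212 = 1719664 - 3212 = 1716452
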